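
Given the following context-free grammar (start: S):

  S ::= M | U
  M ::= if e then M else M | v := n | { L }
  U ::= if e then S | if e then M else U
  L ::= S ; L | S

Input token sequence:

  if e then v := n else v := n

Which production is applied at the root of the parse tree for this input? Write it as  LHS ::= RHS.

S ::= M

[S [M if e then [M v := n] else [M v := n]]]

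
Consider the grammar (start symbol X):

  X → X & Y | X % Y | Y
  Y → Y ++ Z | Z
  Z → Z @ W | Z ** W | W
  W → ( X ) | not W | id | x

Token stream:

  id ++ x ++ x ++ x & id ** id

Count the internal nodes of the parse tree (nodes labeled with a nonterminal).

[X [X [Y [Y [Y [Y [Z [W id]]] ++ [Z [W x]]] ++ [Z [W x]]] ++ [Z [W x]]]] & [Y [Z [Z [W id]] ** [W id]]]]

19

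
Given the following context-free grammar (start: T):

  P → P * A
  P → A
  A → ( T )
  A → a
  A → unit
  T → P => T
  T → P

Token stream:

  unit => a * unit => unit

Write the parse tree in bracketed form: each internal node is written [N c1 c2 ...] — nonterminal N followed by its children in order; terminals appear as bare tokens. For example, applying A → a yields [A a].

T
P => T
A => T
unit => T
unit => P => T
unit => P * A => T
unit => A * A => T
unit => a * A => T
unit => a * unit => T
unit => a * unit => P
unit => a * unit => A
unit => a * unit => unit

[T [P [A unit]] => [T [P [P [A a]] * [A unit]] => [T [P [A unit]]]]]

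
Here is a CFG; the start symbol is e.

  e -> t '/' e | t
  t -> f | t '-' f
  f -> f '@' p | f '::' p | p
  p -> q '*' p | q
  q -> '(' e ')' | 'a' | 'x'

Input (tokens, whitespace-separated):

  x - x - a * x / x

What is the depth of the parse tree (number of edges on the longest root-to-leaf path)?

[e [t [t [t [f [p [q x]]]] - [f [p [q x]]]] - [f [p [q a] * [p [q x]]]]] / [e [t [f [p [q x]]]]]]

7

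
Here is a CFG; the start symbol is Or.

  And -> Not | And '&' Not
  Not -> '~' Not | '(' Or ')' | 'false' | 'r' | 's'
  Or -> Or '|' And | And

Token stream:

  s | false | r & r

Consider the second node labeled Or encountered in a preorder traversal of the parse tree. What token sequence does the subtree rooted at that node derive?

[Or [Or [Or [And [Not s]]] | [And [Not false]]] | [And [And [Not r]] & [Not r]]]

s | false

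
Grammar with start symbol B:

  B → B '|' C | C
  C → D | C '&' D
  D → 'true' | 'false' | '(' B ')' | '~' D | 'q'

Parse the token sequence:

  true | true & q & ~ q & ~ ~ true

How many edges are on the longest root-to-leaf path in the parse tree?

[B [B [C [D true]]] | [C [C [C [C [D true]] & [D q]] & [D ~ [D q]]] & [D ~ [D ~ [D true]]]]]

6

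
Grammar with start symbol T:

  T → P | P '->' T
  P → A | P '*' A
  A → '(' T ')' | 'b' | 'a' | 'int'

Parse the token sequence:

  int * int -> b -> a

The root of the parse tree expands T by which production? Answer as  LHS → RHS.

[T [P [P [A int]] * [A int]] -> [T [P [A b]] -> [T [P [A a]]]]]

T → P '->' T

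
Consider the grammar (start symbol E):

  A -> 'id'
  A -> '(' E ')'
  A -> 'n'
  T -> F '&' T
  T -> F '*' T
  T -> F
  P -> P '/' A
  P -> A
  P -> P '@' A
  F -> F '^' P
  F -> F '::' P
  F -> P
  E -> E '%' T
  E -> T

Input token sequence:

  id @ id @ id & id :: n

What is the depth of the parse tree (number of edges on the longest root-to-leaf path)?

[E [T [F [P [P [P [A id]] @ [A id]] @ [A id]]] & [T [F [F [P [A id]]] :: [P [A n]]]]]]

7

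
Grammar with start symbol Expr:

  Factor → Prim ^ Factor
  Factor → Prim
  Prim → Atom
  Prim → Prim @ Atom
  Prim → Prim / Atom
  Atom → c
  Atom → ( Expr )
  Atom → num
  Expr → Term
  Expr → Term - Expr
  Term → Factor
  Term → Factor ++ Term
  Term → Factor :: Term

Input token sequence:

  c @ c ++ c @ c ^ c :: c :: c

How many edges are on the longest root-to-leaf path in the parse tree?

[Expr [Term [Factor [Prim [Prim [Atom c]] @ [Atom c]]] ++ [Term [Factor [Prim [Prim [Atom c]] @ [Atom c]] ^ [Factor [Prim [Atom c]]]] :: [Term [Factor [Prim [Atom c]]] :: [Term [Factor [Prim [Atom c]]]]]]]]

8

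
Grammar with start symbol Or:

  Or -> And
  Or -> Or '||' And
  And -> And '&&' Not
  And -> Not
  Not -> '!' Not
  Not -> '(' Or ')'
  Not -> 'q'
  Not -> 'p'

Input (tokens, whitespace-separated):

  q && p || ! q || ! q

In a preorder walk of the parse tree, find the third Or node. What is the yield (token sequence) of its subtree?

[Or [Or [Or [And [And [Not q]] && [Not p]]] || [And [Not ! [Not q]]]] || [And [Not ! [Not q]]]]

q && p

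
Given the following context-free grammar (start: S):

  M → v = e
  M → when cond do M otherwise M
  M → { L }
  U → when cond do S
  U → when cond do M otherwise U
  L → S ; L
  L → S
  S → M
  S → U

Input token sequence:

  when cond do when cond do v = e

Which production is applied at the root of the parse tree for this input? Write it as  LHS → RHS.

[S [U when cond do [S [U when cond do [S [M v = e]]]]]]

S → U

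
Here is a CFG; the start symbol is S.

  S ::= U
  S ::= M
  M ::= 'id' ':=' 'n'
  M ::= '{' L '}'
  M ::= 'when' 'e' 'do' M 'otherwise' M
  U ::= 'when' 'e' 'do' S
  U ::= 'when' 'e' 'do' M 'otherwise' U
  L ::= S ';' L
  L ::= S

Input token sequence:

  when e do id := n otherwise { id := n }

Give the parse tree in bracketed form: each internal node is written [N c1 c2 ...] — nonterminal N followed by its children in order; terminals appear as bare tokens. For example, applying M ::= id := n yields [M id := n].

[S [M when e do [M id := n] otherwise [M { [L [S [M id := n]]] }]]]

S
M
when e do M otherwise M
when e do id := n otherwise M
when e do id := n otherwise { L }
when e do id := n otherwise { S }
when e do id := n otherwise { M }
when e do id := n otherwise { id := n }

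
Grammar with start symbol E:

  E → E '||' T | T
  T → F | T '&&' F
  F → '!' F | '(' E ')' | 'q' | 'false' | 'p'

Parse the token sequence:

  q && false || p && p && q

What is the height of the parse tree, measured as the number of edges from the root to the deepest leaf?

5

[E [E [T [T [F q]] && [F false]]] || [T [T [T [F p]] && [F p]] && [F q]]]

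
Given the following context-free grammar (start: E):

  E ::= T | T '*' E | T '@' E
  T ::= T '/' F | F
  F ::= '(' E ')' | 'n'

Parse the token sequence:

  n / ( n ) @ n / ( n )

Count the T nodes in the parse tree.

[E [T [T [F n]] / [F ( [E [T [F n]]] )]] @ [E [T [T [F n]] / [F ( [E [T [F n]]] )]]]]

6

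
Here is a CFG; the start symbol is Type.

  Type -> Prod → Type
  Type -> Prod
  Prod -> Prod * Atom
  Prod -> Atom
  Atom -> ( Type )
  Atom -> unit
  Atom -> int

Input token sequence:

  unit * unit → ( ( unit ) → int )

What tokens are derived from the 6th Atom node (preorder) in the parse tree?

[Type [Prod [Prod [Atom unit]] * [Atom unit]] → [Type [Prod [Atom ( [Type [Prod [Atom ( [Type [Prod [Atom unit]]] )]] → [Type [Prod [Atom int]]]] )]]]]

int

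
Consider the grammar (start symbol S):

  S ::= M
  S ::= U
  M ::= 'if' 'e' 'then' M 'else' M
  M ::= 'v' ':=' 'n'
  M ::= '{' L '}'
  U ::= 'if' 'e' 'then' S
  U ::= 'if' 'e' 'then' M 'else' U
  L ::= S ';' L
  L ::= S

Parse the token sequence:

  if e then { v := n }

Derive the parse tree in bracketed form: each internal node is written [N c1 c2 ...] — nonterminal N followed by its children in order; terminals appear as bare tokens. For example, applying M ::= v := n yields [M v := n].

S
U
if e then S
if e then M
if e then { L }
if e then { S }
if e then { M }
if e then { v := n }

[S [U if e then [S [M { [L [S [M v := n]]] }]]]]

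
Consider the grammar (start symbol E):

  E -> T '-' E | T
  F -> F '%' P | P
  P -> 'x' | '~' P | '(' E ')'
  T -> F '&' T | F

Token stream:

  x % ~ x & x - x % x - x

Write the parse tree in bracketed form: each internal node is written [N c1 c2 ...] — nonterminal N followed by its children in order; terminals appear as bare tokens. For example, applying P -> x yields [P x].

E
T - E
F & T - E
F % P & T - E
P % P & T - E
x % P & T - E
x % ~ P & T - E
x % ~ x & T - E
x % ~ x & F - E
x % ~ x & P - E
x % ~ x & x - E
x % ~ x & x - T - E
x % ~ x & x - F - E
x % ~ x & x - F % P - E
x % ~ x & x - P % P - E
x % ~ x & x - x % P - E
x % ~ x & x - x % x - E
x % ~ x & x - x % x - T
x % ~ x & x - x % x - F
x % ~ x & x - x % x - P
x % ~ x & x - x % x - x

[E [T [F [F [P x]] % [P ~ [P x]]] & [T [F [P x]]]] - [E [T [F [F [P x]] % [P x]]] - [E [T [F [P x]]]]]]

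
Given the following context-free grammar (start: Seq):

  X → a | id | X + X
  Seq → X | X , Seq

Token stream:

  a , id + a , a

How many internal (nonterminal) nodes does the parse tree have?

[Seq [X a] , [Seq [X [X id] + [X a]] , [Seq [X a]]]]

8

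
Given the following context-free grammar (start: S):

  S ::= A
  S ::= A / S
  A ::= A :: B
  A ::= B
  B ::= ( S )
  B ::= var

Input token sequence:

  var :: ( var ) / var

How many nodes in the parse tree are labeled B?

[S [A [A [B var]] :: [B ( [S [A [B var]]] )]] / [S [A [B var]]]]

4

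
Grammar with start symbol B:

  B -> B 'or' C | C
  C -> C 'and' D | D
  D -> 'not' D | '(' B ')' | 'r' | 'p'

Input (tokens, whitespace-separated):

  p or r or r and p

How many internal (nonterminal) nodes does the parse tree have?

11

[B [B [B [C [D p]]] or [C [D r]]] or [C [C [D r]] and [D p]]]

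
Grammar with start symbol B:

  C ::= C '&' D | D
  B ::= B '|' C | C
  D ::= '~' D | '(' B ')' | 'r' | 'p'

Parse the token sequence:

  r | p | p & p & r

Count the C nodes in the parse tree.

5

[B [B [B [C [D r]]] | [C [D p]]] | [C [C [C [D p]] & [D p]] & [D r]]]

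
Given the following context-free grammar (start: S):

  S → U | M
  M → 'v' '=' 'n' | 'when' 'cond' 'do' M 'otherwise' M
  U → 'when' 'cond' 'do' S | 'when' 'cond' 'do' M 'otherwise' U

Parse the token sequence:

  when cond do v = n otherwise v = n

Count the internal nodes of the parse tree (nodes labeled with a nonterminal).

[S [M when cond do [M v = n] otherwise [M v = n]]]

4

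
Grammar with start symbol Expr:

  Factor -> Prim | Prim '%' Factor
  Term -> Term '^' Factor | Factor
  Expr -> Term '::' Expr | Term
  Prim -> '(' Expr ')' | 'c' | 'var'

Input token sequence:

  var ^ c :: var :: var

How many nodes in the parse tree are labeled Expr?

[Expr [Term [Term [Factor [Prim var]]] ^ [Factor [Prim c]]] :: [Expr [Term [Factor [Prim var]]] :: [Expr [Term [Factor [Prim var]]]]]]

3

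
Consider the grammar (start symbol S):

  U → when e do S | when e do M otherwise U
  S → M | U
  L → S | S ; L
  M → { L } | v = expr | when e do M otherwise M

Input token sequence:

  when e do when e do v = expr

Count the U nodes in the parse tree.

[S [U when e do [S [U when e do [S [M v = expr]]]]]]

2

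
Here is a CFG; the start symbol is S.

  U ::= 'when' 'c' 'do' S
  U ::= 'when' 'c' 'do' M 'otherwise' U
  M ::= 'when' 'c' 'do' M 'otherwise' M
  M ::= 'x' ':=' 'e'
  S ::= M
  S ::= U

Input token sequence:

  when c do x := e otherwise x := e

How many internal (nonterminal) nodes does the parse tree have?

[S [M when c do [M x := e] otherwise [M x := e]]]

4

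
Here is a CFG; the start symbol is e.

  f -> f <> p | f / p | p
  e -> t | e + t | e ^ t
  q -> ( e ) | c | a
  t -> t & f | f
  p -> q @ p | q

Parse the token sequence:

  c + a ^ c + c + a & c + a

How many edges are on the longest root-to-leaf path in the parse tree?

[e [e [e [e [e [e [t [f [p [q c]]]]] + [t [f [p [q a]]]]] ^ [t [f [p [q c]]]]] + [t [f [p [q c]]]]] + [t [t [f [p [q a]]]] & [f [p [q c]]]]] + [t [f [p [q a]]]]]

10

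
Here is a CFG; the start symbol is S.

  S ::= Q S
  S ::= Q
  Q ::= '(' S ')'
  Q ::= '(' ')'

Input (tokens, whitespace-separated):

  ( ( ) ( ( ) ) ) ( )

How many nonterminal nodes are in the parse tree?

10

[S [Q ( [S [Q ( )] [S [Q ( [S [Q ( )]] )]]] )] [S [Q ( )]]]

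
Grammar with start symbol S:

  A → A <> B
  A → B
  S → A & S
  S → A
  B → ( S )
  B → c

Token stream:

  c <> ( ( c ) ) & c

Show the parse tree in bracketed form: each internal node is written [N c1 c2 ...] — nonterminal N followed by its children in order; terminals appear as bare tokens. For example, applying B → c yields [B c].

S
A & S
A <> B & S
B <> B & S
c <> B & S
c <> ( S ) & S
c <> ( A ) & S
c <> ( B ) & S
c <> ( ( S ) ) & S
c <> ( ( A ) ) & S
c <> ( ( B ) ) & S
c <> ( ( c ) ) & S
c <> ( ( c ) ) & A
c <> ( ( c ) ) & B
c <> ( ( c ) ) & c

[S [A [A [B c]] <> [B ( [S [A [B ( [S [A [B c]]] )]]] )]] & [S [A [B c]]]]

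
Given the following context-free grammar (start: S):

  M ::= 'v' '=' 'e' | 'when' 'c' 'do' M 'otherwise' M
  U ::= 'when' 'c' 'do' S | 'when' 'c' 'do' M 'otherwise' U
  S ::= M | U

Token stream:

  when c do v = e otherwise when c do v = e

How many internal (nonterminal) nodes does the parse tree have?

6

[S [U when c do [M v = e] otherwise [U when c do [S [M v = e]]]]]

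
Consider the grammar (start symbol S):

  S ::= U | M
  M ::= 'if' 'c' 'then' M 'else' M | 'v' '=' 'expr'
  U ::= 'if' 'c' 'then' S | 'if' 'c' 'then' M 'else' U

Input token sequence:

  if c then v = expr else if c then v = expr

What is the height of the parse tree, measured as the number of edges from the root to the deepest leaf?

[S [U if c then [M v = expr] else [U if c then [S [M v = expr]]]]]

5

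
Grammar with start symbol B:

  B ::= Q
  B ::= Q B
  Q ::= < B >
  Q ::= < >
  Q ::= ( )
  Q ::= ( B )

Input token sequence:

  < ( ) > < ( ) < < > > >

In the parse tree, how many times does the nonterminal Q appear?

6

[B [Q < [B [Q ( )]] >] [B [Q < [B [Q ( )] [B [Q < [B [Q < >]] >]]] >]]]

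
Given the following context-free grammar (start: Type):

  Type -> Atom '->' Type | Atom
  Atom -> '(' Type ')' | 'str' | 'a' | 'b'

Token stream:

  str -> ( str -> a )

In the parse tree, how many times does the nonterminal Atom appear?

[Type [Atom str] -> [Type [Atom ( [Type [Atom str] -> [Type [Atom a]]] )]]]

4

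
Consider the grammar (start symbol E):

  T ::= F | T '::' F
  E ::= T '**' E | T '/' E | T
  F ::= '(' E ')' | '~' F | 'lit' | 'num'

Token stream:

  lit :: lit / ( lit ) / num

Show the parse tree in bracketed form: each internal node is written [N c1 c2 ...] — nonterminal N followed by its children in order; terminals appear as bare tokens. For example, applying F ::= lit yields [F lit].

E
T / E
T :: F / E
F :: F / E
lit :: F / E
lit :: lit / E
lit :: lit / T / E
lit :: lit / F / E
lit :: lit / ( E ) / E
lit :: lit / ( T ) / E
lit :: lit / ( F ) / E
lit :: lit / ( lit ) / E
lit :: lit / ( lit ) / T
lit :: lit / ( lit ) / F
lit :: lit / ( lit ) / num

[E [T [T [F lit]] :: [F lit]] / [E [T [F ( [E [T [F lit]]] )]] / [E [T [F num]]]]]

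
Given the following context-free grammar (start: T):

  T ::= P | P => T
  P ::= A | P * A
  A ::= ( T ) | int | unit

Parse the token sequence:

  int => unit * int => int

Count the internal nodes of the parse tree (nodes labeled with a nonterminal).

11

[T [P [A int]] => [T [P [P [A unit]] * [A int]] => [T [P [A int]]]]]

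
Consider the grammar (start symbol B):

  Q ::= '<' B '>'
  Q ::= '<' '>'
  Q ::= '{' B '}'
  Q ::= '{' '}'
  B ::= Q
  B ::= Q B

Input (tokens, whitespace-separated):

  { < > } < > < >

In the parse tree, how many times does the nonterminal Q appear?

[B [Q { [B [Q < >]] }] [B [Q < >] [B [Q < >]]]]

4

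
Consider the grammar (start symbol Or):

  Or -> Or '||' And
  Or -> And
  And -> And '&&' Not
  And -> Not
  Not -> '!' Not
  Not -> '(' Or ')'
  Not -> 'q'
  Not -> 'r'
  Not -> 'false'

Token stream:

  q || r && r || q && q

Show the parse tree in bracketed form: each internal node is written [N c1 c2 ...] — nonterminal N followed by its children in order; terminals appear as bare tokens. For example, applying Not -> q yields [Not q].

[Or [Or [Or [And [Not q]]] || [And [And [Not r]] && [Not r]]] || [And [And [Not q]] && [Not q]]]

Or
Or || And
Or || And || And
And || And || And
Not || And || And
q || And || And
q || And && Not || And
q || Not && Not || And
q || r && Not || And
q || r && r || And
q || r && r || And && Not
q || r && r || Not && Not
q || r && r || q && Not
q || r && r || q && q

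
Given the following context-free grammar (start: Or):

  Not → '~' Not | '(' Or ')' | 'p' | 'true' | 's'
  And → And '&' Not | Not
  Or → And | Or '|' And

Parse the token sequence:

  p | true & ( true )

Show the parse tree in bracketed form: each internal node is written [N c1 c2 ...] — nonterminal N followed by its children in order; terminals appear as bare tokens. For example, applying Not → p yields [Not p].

[Or [Or [And [Not p]]] | [And [And [Not true]] & [Not ( [Or [And [Not true]]] )]]]

Or
Or | And
And | And
Not | And
p | And
p | And & Not
p | Not & Not
p | true & Not
p | true & ( Or )
p | true & ( And )
p | true & ( Not )
p | true & ( true )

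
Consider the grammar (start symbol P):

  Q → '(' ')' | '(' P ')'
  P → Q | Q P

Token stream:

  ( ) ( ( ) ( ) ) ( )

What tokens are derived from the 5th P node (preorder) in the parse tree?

[P [Q ( )] [P [Q ( [P [Q ( )] [P [Q ( )]]] )] [P [Q ( )]]]]

( )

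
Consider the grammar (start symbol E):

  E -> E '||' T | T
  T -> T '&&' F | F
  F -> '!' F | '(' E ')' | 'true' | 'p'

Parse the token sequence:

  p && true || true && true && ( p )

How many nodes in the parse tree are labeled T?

6

[E [E [T [T [F p]] && [F true]]] || [T [T [T [F true]] && [F true]] && [F ( [E [T [F p]]] )]]]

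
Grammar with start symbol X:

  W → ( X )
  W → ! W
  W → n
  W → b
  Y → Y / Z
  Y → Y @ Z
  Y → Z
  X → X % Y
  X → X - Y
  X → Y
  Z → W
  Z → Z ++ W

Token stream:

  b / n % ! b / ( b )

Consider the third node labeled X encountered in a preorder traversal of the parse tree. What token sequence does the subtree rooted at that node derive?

b

[X [X [Y [Y [Z [W b]]] / [Z [W n]]]] % [Y [Y [Z [W ! [W b]]]] / [Z [W ( [X [Y [Z [W b]]]] )]]]]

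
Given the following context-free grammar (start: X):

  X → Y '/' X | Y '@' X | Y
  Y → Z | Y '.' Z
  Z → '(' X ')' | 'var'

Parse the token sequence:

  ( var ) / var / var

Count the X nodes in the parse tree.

4

[X [Y [Z ( [X [Y [Z var]]] )]] / [X [Y [Z var]] / [X [Y [Z var]]]]]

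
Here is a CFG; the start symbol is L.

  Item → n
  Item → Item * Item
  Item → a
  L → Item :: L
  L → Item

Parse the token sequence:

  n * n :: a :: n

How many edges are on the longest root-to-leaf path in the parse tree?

[L [Item [Item n] * [Item n]] :: [L [Item a] :: [L [Item n]]]]

4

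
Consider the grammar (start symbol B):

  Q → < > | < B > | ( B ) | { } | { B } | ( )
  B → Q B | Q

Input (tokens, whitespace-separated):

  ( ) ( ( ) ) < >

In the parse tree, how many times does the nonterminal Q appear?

4

[B [Q ( )] [B [Q ( [B [Q ( )]] )] [B [Q < >]]]]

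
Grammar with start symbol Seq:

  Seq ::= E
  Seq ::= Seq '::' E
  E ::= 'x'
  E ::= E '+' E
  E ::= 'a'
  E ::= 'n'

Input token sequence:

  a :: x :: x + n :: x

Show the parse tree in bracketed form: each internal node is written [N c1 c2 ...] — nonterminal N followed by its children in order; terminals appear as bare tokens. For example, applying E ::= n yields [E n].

[Seq [Seq [Seq [Seq [E a]] :: [E x]] :: [E [E x] + [E n]]] :: [E x]]

Seq
Seq :: E
Seq :: E :: E
Seq :: E :: E :: E
E :: E :: E :: E
a :: E :: E :: E
a :: x :: E :: E
a :: x :: E + E :: E
a :: x :: x + E :: E
a :: x :: x + n :: E
a :: x :: x + n :: x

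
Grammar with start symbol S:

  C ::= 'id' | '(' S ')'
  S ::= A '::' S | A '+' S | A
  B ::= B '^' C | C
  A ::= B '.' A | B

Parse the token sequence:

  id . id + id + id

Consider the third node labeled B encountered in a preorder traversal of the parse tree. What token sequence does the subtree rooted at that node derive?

id

[S [A [B [C id]] . [A [B [C id]]]] + [S [A [B [C id]]] + [S [A [B [C id]]]]]]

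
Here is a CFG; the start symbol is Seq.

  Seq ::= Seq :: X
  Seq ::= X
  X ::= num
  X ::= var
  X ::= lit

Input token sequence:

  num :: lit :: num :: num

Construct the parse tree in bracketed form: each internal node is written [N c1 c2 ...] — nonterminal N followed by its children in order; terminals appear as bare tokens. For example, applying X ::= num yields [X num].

[Seq [Seq [Seq [Seq [X num]] :: [X lit]] :: [X num]] :: [X num]]

Seq
Seq :: X
Seq :: X :: X
Seq :: X :: X :: X
X :: X :: X :: X
num :: X :: X :: X
num :: lit :: X :: X
num :: lit :: num :: X
num :: lit :: num :: num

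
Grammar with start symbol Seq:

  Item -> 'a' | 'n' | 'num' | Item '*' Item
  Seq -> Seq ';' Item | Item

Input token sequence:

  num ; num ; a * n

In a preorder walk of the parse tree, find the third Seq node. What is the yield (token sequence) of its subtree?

[Seq [Seq [Seq [Item num]] ; [Item num]] ; [Item [Item a] * [Item n]]]

num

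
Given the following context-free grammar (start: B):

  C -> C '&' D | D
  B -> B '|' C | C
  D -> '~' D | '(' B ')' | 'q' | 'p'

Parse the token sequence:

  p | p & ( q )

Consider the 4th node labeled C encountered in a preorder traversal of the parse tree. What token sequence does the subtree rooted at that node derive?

[B [B [C [D p]]] | [C [C [D p]] & [D ( [B [C [D q]]] )]]]

q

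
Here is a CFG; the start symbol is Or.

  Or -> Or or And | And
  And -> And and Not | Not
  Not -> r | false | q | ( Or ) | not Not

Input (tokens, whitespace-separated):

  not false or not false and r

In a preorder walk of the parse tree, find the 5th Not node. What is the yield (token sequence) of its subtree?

r

[Or [Or [And [Not not [Not false]]]] or [And [And [Not not [Not false]]] and [Not r]]]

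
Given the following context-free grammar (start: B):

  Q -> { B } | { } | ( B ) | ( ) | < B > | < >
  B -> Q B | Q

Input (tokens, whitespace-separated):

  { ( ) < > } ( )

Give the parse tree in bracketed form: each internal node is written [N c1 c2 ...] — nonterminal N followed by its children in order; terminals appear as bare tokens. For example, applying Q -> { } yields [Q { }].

B
Q B
{ B } B
{ Q B } B
{ ( ) B } B
{ ( ) Q } B
{ ( ) < > } B
{ ( ) < > } Q
{ ( ) < > } ( )

[B [Q { [B [Q ( )] [B [Q < >]]] }] [B [Q ( )]]]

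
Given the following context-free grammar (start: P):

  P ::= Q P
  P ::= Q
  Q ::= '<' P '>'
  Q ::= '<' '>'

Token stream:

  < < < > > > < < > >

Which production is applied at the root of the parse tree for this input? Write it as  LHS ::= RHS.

[P [Q < [P [Q < [P [Q < >]] >]] >] [P [Q < [P [Q < >]] >]]]

P ::= Q P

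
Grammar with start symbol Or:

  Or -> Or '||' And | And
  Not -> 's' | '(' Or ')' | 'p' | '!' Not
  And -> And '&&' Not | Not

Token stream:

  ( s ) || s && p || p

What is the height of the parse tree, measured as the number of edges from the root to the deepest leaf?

8

[Or [Or [Or [And [Not ( [Or [And [Not s]]] )]]] || [And [And [Not s]] && [Not p]]] || [And [Not p]]]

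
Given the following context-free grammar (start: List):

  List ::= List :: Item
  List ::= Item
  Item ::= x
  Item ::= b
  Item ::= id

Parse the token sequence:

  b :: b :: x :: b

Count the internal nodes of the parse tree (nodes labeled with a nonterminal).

8

[List [List [List [List [Item b]] :: [Item b]] :: [Item x]] :: [Item b]]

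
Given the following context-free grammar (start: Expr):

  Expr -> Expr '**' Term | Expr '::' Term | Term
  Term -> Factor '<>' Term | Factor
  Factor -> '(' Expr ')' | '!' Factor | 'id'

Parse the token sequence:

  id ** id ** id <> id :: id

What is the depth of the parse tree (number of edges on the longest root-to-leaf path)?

6

[Expr [Expr [Expr [Expr [Term [Factor id]]] ** [Term [Factor id]]] ** [Term [Factor id] <> [Term [Factor id]]]] :: [Term [Factor id]]]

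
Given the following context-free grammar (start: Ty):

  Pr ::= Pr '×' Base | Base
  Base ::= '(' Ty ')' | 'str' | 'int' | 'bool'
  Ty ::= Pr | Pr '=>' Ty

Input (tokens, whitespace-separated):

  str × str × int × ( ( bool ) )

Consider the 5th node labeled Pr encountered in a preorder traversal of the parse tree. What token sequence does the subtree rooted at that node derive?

[Ty [Pr [Pr [Pr [Pr [Base str]] × [Base str]] × [Base int]] × [Base ( [Ty [Pr [Base ( [Ty [Pr [Base bool]]] )]]] )]]]

( bool )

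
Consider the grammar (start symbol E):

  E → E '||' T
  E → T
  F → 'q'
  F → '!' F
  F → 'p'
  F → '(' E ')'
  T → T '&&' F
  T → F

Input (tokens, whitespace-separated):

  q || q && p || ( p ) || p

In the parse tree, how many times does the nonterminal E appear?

5

[E [E [E [E [T [F q]]] || [T [T [F q]] && [F p]]] || [T [F ( [E [T [F p]]] )]]] || [T [F p]]]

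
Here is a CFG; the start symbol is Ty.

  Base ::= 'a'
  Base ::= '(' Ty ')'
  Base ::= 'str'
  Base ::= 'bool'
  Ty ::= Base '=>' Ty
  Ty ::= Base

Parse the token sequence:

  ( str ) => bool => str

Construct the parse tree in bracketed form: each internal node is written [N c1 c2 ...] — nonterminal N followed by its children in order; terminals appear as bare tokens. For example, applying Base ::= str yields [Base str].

[Ty [Base ( [Ty [Base str]] )] => [Ty [Base bool] => [Ty [Base str]]]]

Ty
Base => Ty
( Ty ) => Ty
( Base ) => Ty
( str ) => Ty
( str ) => Base => Ty
( str ) => bool => Ty
( str ) => bool => Base
( str ) => bool => str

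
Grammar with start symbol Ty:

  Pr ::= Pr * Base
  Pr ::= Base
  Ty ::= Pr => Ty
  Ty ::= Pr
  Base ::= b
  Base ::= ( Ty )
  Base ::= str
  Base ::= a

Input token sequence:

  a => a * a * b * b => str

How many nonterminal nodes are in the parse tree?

15

[Ty [Pr [Base a]] => [Ty [Pr [Pr [Pr [Pr [Base a]] * [Base a]] * [Base b]] * [Base b]] => [Ty [Pr [Base str]]]]]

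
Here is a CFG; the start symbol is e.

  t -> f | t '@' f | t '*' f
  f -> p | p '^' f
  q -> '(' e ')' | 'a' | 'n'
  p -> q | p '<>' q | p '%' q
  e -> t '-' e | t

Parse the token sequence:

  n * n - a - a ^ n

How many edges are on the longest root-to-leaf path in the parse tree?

[e [t [t [f [p [q n]]]] * [f [p [q n]]]] - [e [t [f [p [q a]]]] - [e [t [f [p [q a]] ^ [f [p [q n]]]]]]]]

8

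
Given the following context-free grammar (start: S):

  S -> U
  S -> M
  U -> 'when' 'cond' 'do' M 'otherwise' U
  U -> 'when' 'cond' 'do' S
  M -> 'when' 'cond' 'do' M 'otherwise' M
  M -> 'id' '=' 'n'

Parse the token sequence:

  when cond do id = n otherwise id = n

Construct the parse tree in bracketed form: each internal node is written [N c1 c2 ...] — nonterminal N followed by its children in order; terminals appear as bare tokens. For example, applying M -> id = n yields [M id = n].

S
M
when cond do M otherwise M
when cond do id = n otherwise M
when cond do id = n otherwise id = n

[S [M when cond do [M id = n] otherwise [M id = n]]]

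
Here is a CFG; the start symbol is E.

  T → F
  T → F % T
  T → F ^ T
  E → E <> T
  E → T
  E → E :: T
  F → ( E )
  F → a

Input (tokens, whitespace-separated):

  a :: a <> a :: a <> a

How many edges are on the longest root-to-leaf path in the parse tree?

[E [E [E [E [E [T [F a]]] :: [T [F a]]] <> [T [F a]]] :: [T [F a]]] <> [T [F a]]]

7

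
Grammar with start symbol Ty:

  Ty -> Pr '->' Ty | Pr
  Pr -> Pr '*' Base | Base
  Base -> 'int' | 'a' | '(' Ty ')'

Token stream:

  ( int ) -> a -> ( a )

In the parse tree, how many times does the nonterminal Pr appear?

[Ty [Pr [Base ( [Ty [Pr [Base int]]] )]] -> [Ty [Pr [Base a]] -> [Ty [Pr [Base ( [Ty [Pr [Base a]]] )]]]]]

5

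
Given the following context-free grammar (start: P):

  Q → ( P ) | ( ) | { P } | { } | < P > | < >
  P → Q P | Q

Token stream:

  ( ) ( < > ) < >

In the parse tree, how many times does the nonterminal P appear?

4

[P [Q ( )] [P [Q ( [P [Q < >]] )] [P [Q < >]]]]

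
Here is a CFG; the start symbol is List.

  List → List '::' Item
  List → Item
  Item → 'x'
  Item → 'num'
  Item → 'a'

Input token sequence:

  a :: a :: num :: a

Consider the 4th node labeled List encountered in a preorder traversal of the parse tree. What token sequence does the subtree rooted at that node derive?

[List [List [List [List [Item a]] :: [Item a]] :: [Item num]] :: [Item a]]

a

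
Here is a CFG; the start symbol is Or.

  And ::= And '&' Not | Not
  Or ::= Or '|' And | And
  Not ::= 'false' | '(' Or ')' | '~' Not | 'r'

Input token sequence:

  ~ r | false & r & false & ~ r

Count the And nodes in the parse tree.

[Or [Or [And [Not ~ [Not r]]]] | [And [And [And [And [Not false]] & [Not r]] & [Not false]] & [Not ~ [Not r]]]]

5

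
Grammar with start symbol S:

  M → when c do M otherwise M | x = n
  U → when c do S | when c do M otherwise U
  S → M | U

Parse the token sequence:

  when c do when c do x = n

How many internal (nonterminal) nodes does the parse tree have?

[S [U when c do [S [U when c do [S [M x = n]]]]]]

6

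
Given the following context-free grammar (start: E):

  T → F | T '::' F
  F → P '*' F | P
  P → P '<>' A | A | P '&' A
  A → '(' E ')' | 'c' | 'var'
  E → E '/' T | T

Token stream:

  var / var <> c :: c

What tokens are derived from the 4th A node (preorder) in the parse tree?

[E [E [T [F [P [A var]]]]] / [T [T [F [P [P [A var]] <> [A c]]]] :: [F [P [A c]]]]]

c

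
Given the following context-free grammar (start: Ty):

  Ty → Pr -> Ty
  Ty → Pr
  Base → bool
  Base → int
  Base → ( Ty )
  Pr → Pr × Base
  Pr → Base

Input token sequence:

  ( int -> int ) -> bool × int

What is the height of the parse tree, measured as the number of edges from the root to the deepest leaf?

7

[Ty [Pr [Base ( [Ty [Pr [Base int]] -> [Ty [Pr [Base int]]]] )]] -> [Ty [Pr [Pr [Base bool]] × [Base int]]]]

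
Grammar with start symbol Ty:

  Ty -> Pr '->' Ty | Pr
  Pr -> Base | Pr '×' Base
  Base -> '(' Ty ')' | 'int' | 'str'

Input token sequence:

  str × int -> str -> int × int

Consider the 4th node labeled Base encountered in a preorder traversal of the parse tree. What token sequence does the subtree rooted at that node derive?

[Ty [Pr [Pr [Base str]] × [Base int]] -> [Ty [Pr [Base str]] -> [Ty [Pr [Pr [Base int]] × [Base int]]]]]

int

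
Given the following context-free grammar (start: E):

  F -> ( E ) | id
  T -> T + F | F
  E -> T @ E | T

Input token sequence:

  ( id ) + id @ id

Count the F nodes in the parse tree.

[E [T [T [F ( [E [T [F id]]] )]] + [F id]] @ [E [T [F id]]]]

4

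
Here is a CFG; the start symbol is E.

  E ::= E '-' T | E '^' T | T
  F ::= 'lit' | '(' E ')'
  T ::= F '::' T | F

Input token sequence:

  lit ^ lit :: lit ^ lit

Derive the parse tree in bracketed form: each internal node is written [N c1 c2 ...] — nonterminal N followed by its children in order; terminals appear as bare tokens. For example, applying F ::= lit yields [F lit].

E
E ^ T
E ^ T ^ T
T ^ T ^ T
F ^ T ^ T
lit ^ T ^ T
lit ^ F :: T ^ T
lit ^ lit :: T ^ T
lit ^ lit :: F ^ T
lit ^ lit :: lit ^ T
lit ^ lit :: lit ^ F
lit ^ lit :: lit ^ lit

[E [E [E [T [F lit]]] ^ [T [F lit] :: [T [F lit]]]] ^ [T [F lit]]]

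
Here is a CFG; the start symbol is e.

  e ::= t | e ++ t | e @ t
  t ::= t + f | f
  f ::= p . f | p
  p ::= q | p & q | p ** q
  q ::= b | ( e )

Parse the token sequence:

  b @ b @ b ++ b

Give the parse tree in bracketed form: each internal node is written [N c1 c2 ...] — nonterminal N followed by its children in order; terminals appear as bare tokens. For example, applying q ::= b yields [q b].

e
e ++ t
e @ t ++ t
e @ t @ t ++ t
t @ t @ t ++ t
f @ t @ t ++ t
p @ t @ t ++ t
q @ t @ t ++ t
b @ t @ t ++ t
b @ f @ t ++ t
b @ p @ t ++ t
b @ q @ t ++ t
b @ b @ t ++ t
b @ b @ f ++ t
b @ b @ p ++ t
b @ b @ q ++ t
b @ b @ b ++ t
b @ b @ b ++ f
b @ b @ b ++ p
b @ b @ b ++ q
b @ b @ b ++ b

[e [e [e [e [t [f [p [q b]]]]] @ [t [f [p [q b]]]]] @ [t [f [p [q b]]]]] ++ [t [f [p [q b]]]]]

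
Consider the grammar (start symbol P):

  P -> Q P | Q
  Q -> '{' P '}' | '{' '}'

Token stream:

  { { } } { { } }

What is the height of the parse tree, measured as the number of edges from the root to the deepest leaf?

5

[P [Q { [P [Q { }]] }] [P [Q { [P [Q { }]] }]]]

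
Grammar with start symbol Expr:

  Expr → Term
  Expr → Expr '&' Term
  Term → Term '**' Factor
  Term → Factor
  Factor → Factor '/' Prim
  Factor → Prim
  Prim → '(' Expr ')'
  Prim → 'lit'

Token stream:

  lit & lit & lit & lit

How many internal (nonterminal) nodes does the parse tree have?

16

[Expr [Expr [Expr [Expr [Term [Factor [Prim lit]]]] & [Term [Factor [Prim lit]]]] & [Term [Factor [Prim lit]]]] & [Term [Factor [Prim lit]]]]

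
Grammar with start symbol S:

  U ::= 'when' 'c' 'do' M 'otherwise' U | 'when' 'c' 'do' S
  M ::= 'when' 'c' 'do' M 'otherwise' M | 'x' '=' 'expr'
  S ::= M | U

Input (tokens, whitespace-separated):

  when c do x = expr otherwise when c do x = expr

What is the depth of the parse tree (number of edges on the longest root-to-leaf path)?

5

[S [U when c do [M x = expr] otherwise [U when c do [S [M x = expr]]]]]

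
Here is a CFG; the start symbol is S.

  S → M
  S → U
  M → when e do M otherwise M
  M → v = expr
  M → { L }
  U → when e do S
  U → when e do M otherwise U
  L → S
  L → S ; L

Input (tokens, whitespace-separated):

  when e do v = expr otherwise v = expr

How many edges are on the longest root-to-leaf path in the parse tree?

3

[S [M when e do [M v = expr] otherwise [M v = expr]]]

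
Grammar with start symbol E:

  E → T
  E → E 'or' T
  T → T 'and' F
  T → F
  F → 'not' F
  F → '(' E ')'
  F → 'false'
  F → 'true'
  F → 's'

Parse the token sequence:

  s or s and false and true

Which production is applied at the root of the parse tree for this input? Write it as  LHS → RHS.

E → E 'or' T

[E [E [T [F s]]] or [T [T [T [F s]] and [F false]] and [F true]]]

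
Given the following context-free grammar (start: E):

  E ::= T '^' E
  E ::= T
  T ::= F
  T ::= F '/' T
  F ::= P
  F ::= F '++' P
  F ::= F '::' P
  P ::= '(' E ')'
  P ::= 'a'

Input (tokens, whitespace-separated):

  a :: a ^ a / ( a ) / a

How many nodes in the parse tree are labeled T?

5

[E [T [F [F [P a]] :: [P a]]] ^ [E [T [F [P a]] / [T [F [P ( [E [T [F [P a]]]] )]] / [T [F [P a]]]]]]]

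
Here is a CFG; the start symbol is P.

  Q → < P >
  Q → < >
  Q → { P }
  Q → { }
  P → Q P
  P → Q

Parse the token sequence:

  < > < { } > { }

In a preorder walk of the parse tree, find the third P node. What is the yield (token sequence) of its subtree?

{ }

[P [Q < >] [P [Q < [P [Q { }]] >] [P [Q { }]]]]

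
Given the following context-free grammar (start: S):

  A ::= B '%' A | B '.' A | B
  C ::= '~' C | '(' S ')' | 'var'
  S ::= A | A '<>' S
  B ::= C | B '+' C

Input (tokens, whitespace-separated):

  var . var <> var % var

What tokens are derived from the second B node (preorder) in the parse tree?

[S [A [B [C var]] . [A [B [C var]]]] <> [S [A [B [C var]] % [A [B [C var]]]]]]

var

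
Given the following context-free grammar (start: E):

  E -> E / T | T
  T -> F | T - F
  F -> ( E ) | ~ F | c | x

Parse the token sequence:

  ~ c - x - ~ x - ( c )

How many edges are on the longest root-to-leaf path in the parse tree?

7

[E [T [T [T [T [F ~ [F c]]] - [F x]] - [F ~ [F x]]] - [F ( [E [T [F c]]] )]]]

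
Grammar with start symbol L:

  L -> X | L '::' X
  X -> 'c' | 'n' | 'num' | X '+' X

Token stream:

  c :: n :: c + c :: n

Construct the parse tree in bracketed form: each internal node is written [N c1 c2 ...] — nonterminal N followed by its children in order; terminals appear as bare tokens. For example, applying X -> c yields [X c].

[L [L [L [L [X c]] :: [X n]] :: [X [X c] + [X c]]] :: [X n]]

L
L :: X
L :: X :: X
L :: X :: X :: X
X :: X :: X :: X
c :: X :: X :: X
c :: n :: X :: X
c :: n :: X + X :: X
c :: n :: c + X :: X
c :: n :: c + c :: X
c :: n :: c + c :: n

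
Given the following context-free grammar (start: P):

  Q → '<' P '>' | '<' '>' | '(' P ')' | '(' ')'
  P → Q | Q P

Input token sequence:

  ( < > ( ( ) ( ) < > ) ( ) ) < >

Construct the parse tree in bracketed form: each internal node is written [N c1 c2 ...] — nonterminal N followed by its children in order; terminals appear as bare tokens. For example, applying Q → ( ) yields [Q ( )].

[P [Q ( [P [Q < >] [P [Q ( [P [Q ( )] [P [Q ( )] [P [Q < >]]]] )] [P [Q ( )]]]] )] [P [Q < >]]]

P
Q P
( P ) P
( Q P ) P
( < > P ) P
( < > Q P ) P
( < > ( P ) P ) P
( < > ( Q P ) P ) P
( < > ( ( ) P ) P ) P
( < > ( ( ) Q P ) P ) P
( < > ( ( ) ( ) P ) P ) P
( < > ( ( ) ( ) Q ) P ) P
( < > ( ( ) ( ) < > ) P ) P
( < > ( ( ) ( ) < > ) Q ) P
( < > ( ( ) ( ) < > ) ( ) ) P
( < > ( ( ) ( ) < > ) ( ) ) Q
( < > ( ( ) ( ) < > ) ( ) ) < >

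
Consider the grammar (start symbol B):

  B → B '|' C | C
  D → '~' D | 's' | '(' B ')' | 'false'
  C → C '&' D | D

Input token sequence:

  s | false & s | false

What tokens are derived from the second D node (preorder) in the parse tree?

[B [B [B [C [D s]]] | [C [C [D false]] & [D s]]] | [C [D false]]]

false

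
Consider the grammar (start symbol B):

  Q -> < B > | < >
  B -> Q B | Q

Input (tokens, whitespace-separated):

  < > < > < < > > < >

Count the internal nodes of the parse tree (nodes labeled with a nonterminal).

[B [Q < >] [B [Q < >] [B [Q < [B [Q < >]] >] [B [Q < >]]]]]

10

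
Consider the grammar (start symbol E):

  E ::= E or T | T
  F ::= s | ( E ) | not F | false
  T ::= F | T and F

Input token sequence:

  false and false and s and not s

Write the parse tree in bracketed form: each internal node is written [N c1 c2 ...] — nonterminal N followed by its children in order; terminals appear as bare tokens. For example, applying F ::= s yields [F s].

E
T
T and F
T and F and F
T and F and F and F
F and F and F and F
false and F and F and F
false and false and F and F
false and false and s and F
false and false and s and not F
false and false and s and not s

[E [T [T [T [T [F false]] and [F false]] and [F s]] and [F not [F s]]]]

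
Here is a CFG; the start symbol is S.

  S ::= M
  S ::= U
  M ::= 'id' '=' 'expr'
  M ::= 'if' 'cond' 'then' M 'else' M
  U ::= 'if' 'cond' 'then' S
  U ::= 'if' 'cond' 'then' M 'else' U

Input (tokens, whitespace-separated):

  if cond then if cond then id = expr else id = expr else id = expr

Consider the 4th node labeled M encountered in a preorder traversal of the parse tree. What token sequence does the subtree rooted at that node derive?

[S [M if cond then [M if cond then [M id = expr] else [M id = expr]] else [M id = expr]]]

id = expr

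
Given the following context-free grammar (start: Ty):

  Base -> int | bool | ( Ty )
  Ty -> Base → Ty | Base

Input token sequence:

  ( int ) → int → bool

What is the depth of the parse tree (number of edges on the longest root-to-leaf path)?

[Ty [Base ( [Ty [Base int]] )] → [Ty [Base int] → [Ty [Base bool]]]]

4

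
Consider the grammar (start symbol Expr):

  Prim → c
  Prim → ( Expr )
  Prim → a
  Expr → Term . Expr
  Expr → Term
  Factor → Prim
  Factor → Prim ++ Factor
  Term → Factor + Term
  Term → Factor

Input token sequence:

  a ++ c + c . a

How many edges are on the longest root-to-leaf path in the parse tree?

[Expr [Term [Factor [Prim a] ++ [Factor [Prim c]]] + [Term [Factor [Prim c]]]] . [Expr [Term [Factor [Prim a]]]]]

5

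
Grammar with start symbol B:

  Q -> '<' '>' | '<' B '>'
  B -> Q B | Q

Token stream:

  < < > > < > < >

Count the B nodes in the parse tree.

[B [Q < [B [Q < >]] >] [B [Q < >] [B [Q < >]]]]

4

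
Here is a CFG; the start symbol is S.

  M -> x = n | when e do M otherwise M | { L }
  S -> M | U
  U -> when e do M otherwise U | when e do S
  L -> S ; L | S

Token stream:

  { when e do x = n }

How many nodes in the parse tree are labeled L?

1

[S [M { [L [S [U when e do [S [M x = n]]]]] }]]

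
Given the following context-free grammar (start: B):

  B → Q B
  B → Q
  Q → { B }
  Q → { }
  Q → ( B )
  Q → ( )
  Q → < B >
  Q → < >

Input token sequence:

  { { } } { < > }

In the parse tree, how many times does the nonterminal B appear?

4

[B [Q { [B [Q { }]] }] [B [Q { [B [Q < >]] }]]]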